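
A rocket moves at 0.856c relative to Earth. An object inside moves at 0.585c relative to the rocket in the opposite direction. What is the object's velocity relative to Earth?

Object's velocity in rocket frame is u' = -0.585c
u = (u' + v)/(1 + u'v/c²) = (v - 0.585)/(1 - 0.585·v/c²)
Numerator: 0.856 - 0.585 = 0.271
Denominator: 1 - 0.50076 = 0.49924
u = 0.271/0.49924 = 0.5428c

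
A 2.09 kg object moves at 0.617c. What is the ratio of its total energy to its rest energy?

E = γmc², E₀ = mc²
E/E₀ = γ = 1/√(1 - 0.617²) = 1.271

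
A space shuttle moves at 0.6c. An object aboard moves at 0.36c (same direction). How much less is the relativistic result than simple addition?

Classical: u' + v = 0.36 + 0.6 = 0.96c
Relativistic: u = (0.36 + 0.6)/(1 + 0.216) = 0.96/1.216 = 0.7895c
Difference: 0.96 - 0.7895 = 0.1705c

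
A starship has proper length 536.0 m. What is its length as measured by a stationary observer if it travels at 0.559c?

Proper length L₀ = 536.0 m
γ = 1/√(1 - 0.559²) = 1.206
L = L₀/γ = 536.0/1.206 = 444.4 m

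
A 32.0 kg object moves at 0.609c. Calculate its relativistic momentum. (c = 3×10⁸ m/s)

γ = 1/√(1 - 0.609²) = 1.2608
v = 0.609 × 3×10⁸ = 1.827×10⁸ m/s
p = γmv = 1.2608 × 32.0 × 1.827×10⁸ = 7.371×10⁹ kg·m/s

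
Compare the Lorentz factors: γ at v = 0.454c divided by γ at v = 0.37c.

γ₁ = 1/√(1 - 0.454²) = 1.122
γ₂ = 1/√(1 - 0.37²) = 1.076
γ₁/γ₂ = 1.122/1.076 = 1.043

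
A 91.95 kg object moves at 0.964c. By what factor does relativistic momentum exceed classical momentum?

p_rel = γmv, p_class = mv
Ratio = γ = 1/√(1 - 0.964²) = 3.761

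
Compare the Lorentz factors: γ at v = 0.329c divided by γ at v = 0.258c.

γ₁ = 1/√(1 - 0.329²) = 1.059
γ₂ = 1/√(1 - 0.258²) = 1.035
γ₁/γ₂ = 1.059/1.035 = 1.023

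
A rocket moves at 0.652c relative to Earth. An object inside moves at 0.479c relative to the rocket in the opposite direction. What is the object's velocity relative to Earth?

Object's velocity in rocket frame is u' = -0.479c
u = (u' + v)/(1 + u'v/c²) = (v - 0.479)/(1 - 0.479·v/c²)
Numerator: 0.652 - 0.479 = 0.173
Denominator: 1 - 0.312308 = 0.687692
u = 0.173/0.687692 = 0.2516c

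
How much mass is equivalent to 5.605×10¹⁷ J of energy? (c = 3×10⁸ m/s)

From E = mc², we get m = E/c²
c² = (3×10⁸)² = 9×10¹⁶ m²/s²
m = 5.605×10¹⁷ / 9×10¹⁶ = 6.228 kg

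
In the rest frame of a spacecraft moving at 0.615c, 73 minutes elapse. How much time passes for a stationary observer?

Proper time Δt₀ = 73 minutes
γ = 1/√(1 - 0.615²) = 1.2682
Δt = γΔt₀ = 1.2682 × 73 = 92.58 minutes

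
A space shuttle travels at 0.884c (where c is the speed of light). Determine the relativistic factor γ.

v/c = 0.884, so (v/c)² = 0.781456
1 - (v/c)² = 0.218544
γ = 1/√(0.218544) = 2.139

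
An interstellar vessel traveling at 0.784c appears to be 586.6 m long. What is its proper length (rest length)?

Contracted length L = 586.6 m
γ = 1/√(1 - 0.784²) = 1.611
L₀ = γL = 1.611 × 586.6 = 945.0 m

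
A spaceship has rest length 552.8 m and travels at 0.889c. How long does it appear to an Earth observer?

Proper length L₀ = 552.8 m
γ = 1/√(1 - 0.889²) = 2.184
L = L₀/γ = 552.8/2.184 = 253.1 m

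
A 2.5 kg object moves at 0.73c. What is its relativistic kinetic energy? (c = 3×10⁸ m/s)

γ = 1/√(1 - 0.73²) = 1.4632
γ - 1 = 0.4632
KE = (γ-1)mc² = 0.4632 × 2.5 × (3×10⁸)² = 1.042×10¹⁷ J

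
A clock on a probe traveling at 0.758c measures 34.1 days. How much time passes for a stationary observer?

Proper time Δt₀ = 34.1 days
γ = 1/√(1 - 0.758²) = 1.533
Δt = γΔt₀ = 1.533 × 34.1 = 52.28 days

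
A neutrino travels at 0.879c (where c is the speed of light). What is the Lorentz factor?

v/c = 0.879, so (v/c)² = 0.772641
1 - (v/c)² = 0.227359
γ = 1/√(0.227359) = 2.097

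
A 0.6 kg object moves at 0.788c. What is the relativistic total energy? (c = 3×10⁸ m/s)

γ = 1/√(1 - 0.788²) = 1.6242
mc² = 0.6 × (3×10⁸)² = 5.400×10¹⁶ J
E = γmc² = 1.6242 × 5.400×10¹⁶ = 8.771×10¹⁶ J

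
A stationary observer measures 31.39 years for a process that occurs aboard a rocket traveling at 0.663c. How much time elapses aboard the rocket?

Dilated time Δt = 31.39 years
γ = 1/√(1 - 0.663²) = 1.336
Δt₀ = Δt/γ = 31.39/1.336 = 23.50 years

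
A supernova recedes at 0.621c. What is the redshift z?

β = 0.621
(1+β)/(1-β) = 1.621/0.379 = 4.277
√(4.277) = 2.068
z = 2.068 - 1 = 1.068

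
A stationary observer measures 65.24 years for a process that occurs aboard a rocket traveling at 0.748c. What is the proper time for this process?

Dilated time Δt = 65.24 years
γ = 1/√(1 - 0.748²) = 1.5067
Δt₀ = Δt/γ = 65.24/1.5067 = 43.30 years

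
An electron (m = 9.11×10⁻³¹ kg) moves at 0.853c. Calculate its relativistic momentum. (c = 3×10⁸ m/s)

γ = 1/√(1 - 0.853²) = 1.916
v = 0.853 × 3×10⁸ = 2.559×10⁸ m/s
p = γmv = 1.916 × 9.11×10⁻³¹ × 2.559×10⁸ = 4.467×10⁻²² kg·m/s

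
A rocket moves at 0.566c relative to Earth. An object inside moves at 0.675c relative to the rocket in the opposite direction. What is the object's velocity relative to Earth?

Object's velocity in rocket frame is u' = -0.675c
u = (u' + v)/(1 + u'v/c²) = (v - 0.675)/(1 - 0.675·v/c²)
Numerator: 0.566 - 0.675 = -0.109
Denominator: 1 - 0.38205 = 0.61795
u = -0.109/0.61795 = -0.1764c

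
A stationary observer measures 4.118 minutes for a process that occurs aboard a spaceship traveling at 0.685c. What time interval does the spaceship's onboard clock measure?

Dilated time Δt = 4.118 minutes
γ = 1/√(1 - 0.685²) = 1.3726
Δt₀ = Δt/γ = 4.118/1.3726 = 3.000 minutes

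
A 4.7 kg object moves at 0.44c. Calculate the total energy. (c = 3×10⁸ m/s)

γ = 1/√(1 - 0.44²) = 1.11359
mc² = 4.7 × (3×10⁸)² = 4.230×10¹⁷ J
E = γmc² = 1.11359 × 4.230×10¹⁷ = 4.710×10¹⁷ J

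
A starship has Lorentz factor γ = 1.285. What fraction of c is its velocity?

From γ = 1/√(1 - v²/c²):
1/γ² = 1/1.285² = 0.6056
v²/c² = 1 - 0.6056 = 0.3944
v/c = √(0.3944) = 0.6280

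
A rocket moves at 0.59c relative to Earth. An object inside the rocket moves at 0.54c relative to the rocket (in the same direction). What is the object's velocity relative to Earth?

u = (u' + v)/(1 + u'v/c²)
Numerator: 0.54 + 0.59 = 1.13
Denominator: 1 + 0.3186 = 1.3186
u = 1.13/1.3186 = 0.8570c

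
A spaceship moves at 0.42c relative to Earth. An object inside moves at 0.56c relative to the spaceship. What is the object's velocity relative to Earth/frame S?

u = (u' + v)/(1 + u'v/c²)
Numerator: 0.56 + 0.42 = 0.98
Denominator: 1 + 0.2352 = 1.2352
u = 0.98/1.2352 = 0.7934c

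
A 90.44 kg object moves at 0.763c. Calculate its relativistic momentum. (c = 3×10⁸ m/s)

γ = 1/√(1 - 0.763²) = 1.547
v = 0.763 × 3×10⁸ = 2.289×10⁸ m/s
p = γmv = 1.547 × 90.44 × 2.289×10⁸ = 3.203×10¹⁰ kg·m/s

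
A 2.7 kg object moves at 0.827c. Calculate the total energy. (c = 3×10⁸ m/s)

γ = 1/√(1 - 0.827²) = 1.7787
mc² = 2.7 × (3×10⁸)² = 2.430×10¹⁷ J
E = γmc² = 1.7787 × 2.430×10¹⁷ = 4.322×10¹⁷ J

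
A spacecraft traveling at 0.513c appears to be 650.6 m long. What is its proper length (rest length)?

Contracted length L = 650.6 m
γ = 1/√(1 - 0.513²) = 1.165
L₀ = γL = 1.165 × 650.6 = 757.9 m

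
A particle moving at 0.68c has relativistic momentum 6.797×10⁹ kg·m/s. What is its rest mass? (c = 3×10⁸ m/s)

γ = 1/√(1 - 0.68²) = 1.364
v = 0.68 × 3×10⁸ = 2.040×10⁸ m/s
m = p/(γv) = 6.797×10⁹/(1.364 × 2.040×10⁸) = 24.43 kg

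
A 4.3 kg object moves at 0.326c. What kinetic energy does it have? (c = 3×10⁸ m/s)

γ = 1/√(1 - 0.326²) = 1.05779
γ - 1 = 0.05779
KE = (γ-1)mc² = 0.05779 × 4.3 × (3×10⁸)² = 2.236×10¹⁶ J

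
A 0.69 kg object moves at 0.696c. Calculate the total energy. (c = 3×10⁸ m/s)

γ = 1/√(1 - 0.696²) = 1.3927
mc² = 0.69 × (3×10⁸)² = 6.210×10¹⁶ J
E = γmc² = 1.3927 × 6.210×10¹⁶ = 8.649×10¹⁶ J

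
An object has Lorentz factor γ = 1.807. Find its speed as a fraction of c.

From γ = 1/√(1 - v²/c²):
1/γ² = 1/1.807² = 0.3063
v²/c² = 1 - 0.3063 = 0.6937
v/c = √(0.6937) = 0.8329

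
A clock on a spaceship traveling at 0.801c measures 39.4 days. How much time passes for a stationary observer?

Proper time Δt₀ = 39.4 days
γ = 1/√(1 - 0.801²) = 1.6704
Δt = γΔt₀ = 1.6704 × 39.4 = 65.81 days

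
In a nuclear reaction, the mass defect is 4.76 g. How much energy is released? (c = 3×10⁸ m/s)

Convert mass defect: Δm = 4.76 g = 0.00476 kg
E = Δm·c² = 0.00476 × (3×10⁸)²
= 0.00476 × 9×10¹⁶ = 4.284×10¹⁴ J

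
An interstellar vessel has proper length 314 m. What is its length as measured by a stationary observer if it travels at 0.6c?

Proper length L₀ = 314 m
γ = 1/√(1 - 0.6²) = 1.250
L = L₀/γ = 314/1.250 = 251.2 m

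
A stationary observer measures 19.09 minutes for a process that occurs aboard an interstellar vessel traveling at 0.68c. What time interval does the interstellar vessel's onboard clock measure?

Dilated time Δt = 19.09 minutes
γ = 1/√(1 - 0.68²) = 1.364
Δt₀ = Δt/γ = 19.09/1.364 = 14.00 minutes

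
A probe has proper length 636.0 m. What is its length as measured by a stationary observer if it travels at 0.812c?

Proper length L₀ = 636.0 m
γ = 1/√(1 - 0.812²) = 1.7133
L = L₀/γ = 636.0/1.7133 = 371.2 m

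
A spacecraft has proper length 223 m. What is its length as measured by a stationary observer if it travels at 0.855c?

Proper length L₀ = 223 m
γ = 1/√(1 - 0.855²) = 1.928
L = L₀/γ = 223/1.928 = 115.7 m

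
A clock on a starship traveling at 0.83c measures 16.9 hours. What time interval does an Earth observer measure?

Proper time Δt₀ = 16.9 hours
γ = 1/√(1 - 0.83²) = 1.793
Δt = γΔt₀ = 1.793 × 16.9 = 30.30 hours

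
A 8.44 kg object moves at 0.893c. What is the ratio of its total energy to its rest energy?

E = γmc², E₀ = mc²
E/E₀ = γ = 1/√(1 - 0.893²) = 2.222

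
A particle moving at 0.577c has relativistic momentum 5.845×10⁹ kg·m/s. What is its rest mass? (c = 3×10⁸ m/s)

γ = 1/√(1 - 0.577²) = 1.2244
v = 0.577 × 3×10⁸ = 1.731×10⁸ m/s
m = p/(γv) = 5.845×10⁹/(1.2244 × 1.731×10⁸) = 27.58 kg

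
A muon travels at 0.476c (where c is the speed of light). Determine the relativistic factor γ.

v/c = 0.476, so (v/c)² = 0.226576
1 - (v/c)² = 0.773424
γ = 1/√(0.773424) = 1.137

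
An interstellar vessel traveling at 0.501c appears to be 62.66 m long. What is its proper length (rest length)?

Contracted length L = 62.66 m
γ = 1/√(1 - 0.501²) = 1.1555
L₀ = γL = 1.1555 × 62.66 = 72.40 m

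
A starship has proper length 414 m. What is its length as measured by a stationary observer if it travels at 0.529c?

Proper length L₀ = 414 m
γ = 1/√(1 - 0.529²) = 1.1784
L = L₀/γ = 414/1.1784 = 351.3 m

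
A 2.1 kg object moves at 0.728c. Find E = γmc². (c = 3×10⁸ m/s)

γ = 1/√(1 - 0.728²) = 1.4586
mc² = 2.1 × (3×10⁸)² = 1.890×10¹⁷ J
E = γmc² = 1.4586 × 1.890×10¹⁷ = 2.757×10¹⁷ J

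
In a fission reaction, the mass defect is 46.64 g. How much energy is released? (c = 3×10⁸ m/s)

Convert mass defect: Δm = 46.64 g = 0.04664 kg
E = Δm·c² = 0.04664 × (3×10⁸)²
= 0.04664 × 9×10¹⁶ = 4.198×10¹⁵ J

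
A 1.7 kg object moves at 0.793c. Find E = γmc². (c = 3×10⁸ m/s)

γ = 1/√(1 - 0.793²) = 1.641
mc² = 1.7 × (3×10⁸)² = 1.530×10¹⁷ J
E = γmc² = 1.641 × 1.530×10¹⁷ = 2.511×10¹⁷ J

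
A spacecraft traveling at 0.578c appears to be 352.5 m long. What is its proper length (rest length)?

Contracted length L = 352.5 m
γ = 1/√(1 - 0.578²) = 1.2254
L₀ = γL = 1.2254 × 352.5 = 432.0 m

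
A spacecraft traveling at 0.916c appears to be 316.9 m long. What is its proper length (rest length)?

Contracted length L = 316.9 m
γ = 1/√(1 - 0.916²) = 2.4927
L₀ = γL = 2.4927 × 316.9 = 789.9 m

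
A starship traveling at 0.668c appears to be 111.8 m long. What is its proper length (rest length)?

Contracted length L = 111.8 m
γ = 1/√(1 - 0.668²) = 1.3438
L₀ = γL = 1.3438 × 111.8 = 150.2 m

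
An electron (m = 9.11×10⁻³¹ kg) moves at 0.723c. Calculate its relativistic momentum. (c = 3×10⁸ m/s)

γ = 1/√(1 - 0.723²) = 1.4475
v = 0.723 × 3×10⁸ = 2.169×10⁸ m/s
p = γmv = 1.4475 × 9.11×10⁻³¹ × 2.169×10⁸ = 2.860×10⁻²² kg·m/s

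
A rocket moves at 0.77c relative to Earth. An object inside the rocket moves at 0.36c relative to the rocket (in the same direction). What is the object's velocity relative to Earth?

u = (u' + v)/(1 + u'v/c²)
Numerator: 0.36 + 0.77 = 1.13
Denominator: 1 + 0.2772 = 1.2772
u = 1.13/1.2772 = 0.8847c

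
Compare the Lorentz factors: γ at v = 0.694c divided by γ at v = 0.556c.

γ₁ = 1/√(1 - 0.694²) = 1.3889
γ₂ = 1/√(1 - 0.556²) = 1.2031
γ₁/γ₂ = 1.3889/1.2031 = 1.154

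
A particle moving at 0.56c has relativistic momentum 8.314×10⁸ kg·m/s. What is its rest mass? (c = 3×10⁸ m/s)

γ = 1/√(1 - 0.56²) = 1.207
v = 0.56 × 3×10⁸ = 1.680×10⁸ m/s
m = p/(γv) = 8.314×10⁸/(1.207 × 1.680×10⁸) = 4.100 kg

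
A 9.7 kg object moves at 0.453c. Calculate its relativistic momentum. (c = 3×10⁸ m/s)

γ = 1/√(1 - 0.453²) = 1.122
v = 0.453 × 3×10⁸ = 1.359×10⁸ m/s
p = γmv = 1.122 × 9.7 × 1.359×10⁸ = 1.479×10⁹ kg·m/s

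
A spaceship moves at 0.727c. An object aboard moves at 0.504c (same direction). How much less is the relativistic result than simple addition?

Classical: u' + v = 0.504 + 0.727 = 1.231c
Relativistic: u = (0.504 + 0.727)/(1 + 0.366408) = 1.231/1.366408 = 0.9009c
Difference: 1.231 - 0.9009 = 0.3301c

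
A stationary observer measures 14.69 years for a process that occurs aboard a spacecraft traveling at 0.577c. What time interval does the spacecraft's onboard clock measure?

Dilated time Δt = 14.69 years
γ = 1/√(1 - 0.577²) = 1.224
Δt₀ = Δt/γ = 14.69/1.224 = 12.00 years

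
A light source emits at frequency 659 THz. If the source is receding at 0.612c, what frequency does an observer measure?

β = v/c = 0.612
(1-β)/(1+β) = 0.388/1.612 = 0.2407
Doppler factor = √(0.2407) = 0.4906
f_obs = 659 × 0.4906 = 323.3 THz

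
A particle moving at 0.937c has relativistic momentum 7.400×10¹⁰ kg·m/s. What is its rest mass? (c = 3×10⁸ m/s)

γ = 1/√(1 - 0.937²) = 2.8626
v = 0.937 × 3×10⁸ = 2.811×10⁸ m/s
m = p/(γv) = 7.400×10¹⁰/(2.8626 × 2.811×10⁸) = 91.96 kg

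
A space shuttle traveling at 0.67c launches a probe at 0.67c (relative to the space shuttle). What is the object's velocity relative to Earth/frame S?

u = (u' + v)/(1 + u'v/c²)
Numerator: 0.67 + 0.67 = 1.34
Denominator: 1 + 0.4489 = 1.4489
u = 1.34/1.4489 = 0.9248c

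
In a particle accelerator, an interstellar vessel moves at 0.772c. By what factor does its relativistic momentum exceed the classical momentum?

p_rel = γmv, p_class = mv
Ratio = γ = 1/√(1 - 0.772²)
= 1/√(0.404016) = 1.573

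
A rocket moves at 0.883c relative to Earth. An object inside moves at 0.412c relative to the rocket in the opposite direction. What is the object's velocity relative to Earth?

Object's velocity in rocket frame is u' = -0.412c
u = (u' + v)/(1 + u'v/c²) = (v - 0.412)/(1 - 0.412·v/c²)
Numerator: 0.883 - 0.412 = 0.471
Denominator: 1 - 0.363796 = 0.636204
u = 0.471/0.636204 = 0.7403c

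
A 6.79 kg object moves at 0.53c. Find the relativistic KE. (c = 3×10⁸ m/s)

γ = 1/√(1 - 0.53²) = 1.1792
γ - 1 = 0.1792
KE = (γ-1)mc² = 0.1792 × 6.79 × (3×10⁸)² = 1.095×10¹⁷ J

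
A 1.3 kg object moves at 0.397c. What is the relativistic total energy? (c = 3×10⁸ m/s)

γ = 1/√(1 - 0.397²) = 1.090
mc² = 1.3 × (3×10⁸)² = 1.170×10¹⁷ J
E = γmc² = 1.090 × 1.170×10¹⁷ = 1.275×10¹⁷ J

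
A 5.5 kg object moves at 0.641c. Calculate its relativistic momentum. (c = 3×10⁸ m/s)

γ = 1/√(1 - 0.641²) = 1.303
v = 0.641 × 3×10⁸ = 1.923×10⁸ m/s
p = γmv = 1.303 × 5.5 × 1.923×10⁸ = 1.378×10⁹ kg·m/s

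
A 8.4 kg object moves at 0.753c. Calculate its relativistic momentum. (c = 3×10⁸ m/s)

γ = 1/√(1 - 0.753²) = 1.520
v = 0.753 × 3×10⁸ = 2.259×10⁸ m/s
p = γmv = 1.520 × 8.4 × 2.259×10⁸ = 2.884×10⁹ kg·m/s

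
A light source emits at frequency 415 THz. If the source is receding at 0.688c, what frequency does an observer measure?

β = v/c = 0.688
(1-β)/(1+β) = 0.312/1.688 = 0.1848
Doppler factor = √(0.1848) = 0.4299
f_obs = 415 × 0.4299 = 178.4 THz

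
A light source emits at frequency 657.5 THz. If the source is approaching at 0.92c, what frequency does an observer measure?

β = v/c = 0.92
(1+β)/(1-β) = 1.92/0.08 = 24.00
Doppler factor = √(24.00) = 4.899
f_obs = 657.5 × 4.899 = 3221 THz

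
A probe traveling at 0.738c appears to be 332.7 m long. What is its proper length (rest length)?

Contracted length L = 332.7 m
γ = 1/√(1 - 0.738²) = 1.4819
L₀ = γL = 1.4819 × 332.7 = 493.0 m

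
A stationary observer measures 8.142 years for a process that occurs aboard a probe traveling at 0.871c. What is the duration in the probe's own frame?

Dilated time Δt = 8.142 years
γ = 1/√(1 - 0.871²) = 2.0355
Δt₀ = Δt/γ = 8.142/2.0355 = 4.000 years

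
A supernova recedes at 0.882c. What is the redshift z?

β = 0.882
(1+β)/(1-β) = 1.882/0.118 = 15.95
√(15.95) = 3.994
z = 3.994 - 1 = 2.994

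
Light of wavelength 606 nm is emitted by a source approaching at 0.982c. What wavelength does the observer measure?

β = 0.982
Wavelength Doppler factor = √(0.018/1.982) = √(0.009082) = 0.09530
λ_obs = 606 × 0.09530 = 57.75 nm (blueshift)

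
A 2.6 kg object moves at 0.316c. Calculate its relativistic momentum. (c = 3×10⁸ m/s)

γ = 1/√(1 - 0.316²) = 1.054
v = 0.316 × 3×10⁸ = 9.480×10⁷ m/s
p = γmv = 1.054 × 2.6 × 9.480×10⁷ = 2.598×10⁸ kg·m/s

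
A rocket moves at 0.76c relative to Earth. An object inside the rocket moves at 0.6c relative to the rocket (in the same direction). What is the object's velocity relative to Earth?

u = (u' + v)/(1 + u'v/c²)
Numerator: 0.6 + 0.76 = 1.36
Denominator: 1 + 0.456 = 1.456
u = 1.36/1.456 = 0.9341c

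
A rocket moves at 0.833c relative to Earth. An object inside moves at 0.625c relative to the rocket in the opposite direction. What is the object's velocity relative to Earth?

Object's velocity in rocket frame is u' = -0.625c
u = (u' + v)/(1 + u'v/c²) = (v - 0.625)/(1 - 0.625·v/c²)
Numerator: 0.833 - 0.625 = 0.208
Denominator: 1 - 0.520625 = 0.479375
u = 0.208/0.479375 = 0.4339c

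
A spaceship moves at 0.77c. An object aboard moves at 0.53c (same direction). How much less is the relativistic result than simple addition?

Classical: u' + v = 0.53 + 0.77 = 1.3c
Relativistic: u = (0.53 + 0.77)/(1 + 0.4081) = 1.3/1.4081 = 0.9232c
Difference: 1.3 - 0.9232 = 0.3768c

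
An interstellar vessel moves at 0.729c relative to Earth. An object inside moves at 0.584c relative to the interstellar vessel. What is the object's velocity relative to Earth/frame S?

u = (u' + v)/(1 + u'v/c²)
Numerator: 0.584 + 0.729 = 1.313
Denominator: 1 + 0.425736 = 1.425736
u = 1.313/1.425736 = 0.9209c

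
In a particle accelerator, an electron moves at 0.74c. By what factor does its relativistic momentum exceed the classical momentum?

p_rel = γmv, p_class = mv
Ratio = γ = 1/√(1 - 0.74²)
= 1/√(0.4524) = 1.487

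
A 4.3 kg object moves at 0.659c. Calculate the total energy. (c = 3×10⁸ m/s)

γ = 1/√(1 - 0.659²) = 1.3295
mc² = 4.3 × (3×10⁸)² = 3.870×10¹⁷ J
E = γmc² = 1.3295 × 3.870×10¹⁷ = 5.145×10¹⁷ J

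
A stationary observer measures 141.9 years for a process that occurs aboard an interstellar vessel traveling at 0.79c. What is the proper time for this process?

Dilated time Δt = 141.9 years
γ = 1/√(1 - 0.79²) = 1.631
Δt₀ = Δt/γ = 141.9/1.631 = 87.00 years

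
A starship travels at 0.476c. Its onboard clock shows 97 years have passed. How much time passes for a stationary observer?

Proper time Δt₀ = 97 years
γ = 1/√(1 - 0.476²) = 1.137
Δt = γΔt₀ = 1.137 × 97 = 110.3 years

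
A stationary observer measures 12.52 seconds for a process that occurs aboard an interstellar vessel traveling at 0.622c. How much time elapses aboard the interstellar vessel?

Dilated time Δt = 12.52 seconds
γ = 1/√(1 - 0.622²) = 1.2771
Δt₀ = Δt/γ = 12.52/1.2771 = 9.803 seconds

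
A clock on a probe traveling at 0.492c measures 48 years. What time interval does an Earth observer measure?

Proper time Δt₀ = 48 years
γ = 1/√(1 - 0.492²) = 1.1486
Δt = γΔt₀ = 1.1486 × 48 = 55.13 years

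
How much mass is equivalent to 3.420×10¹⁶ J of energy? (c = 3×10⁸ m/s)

From E = mc², we get m = E/c²
c² = (3×10⁸)² = 9×10¹⁶ m²/s²
m = 3.420×10¹⁶ / 9×10¹⁶ = 0.3800 kg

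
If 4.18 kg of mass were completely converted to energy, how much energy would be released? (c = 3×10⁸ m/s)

Using E = mc²:
c² = (3×10⁸)² = 9×10¹⁶ m²/s²
E = 4.18 × 9×10¹⁶ = 3.762×10¹⁷ J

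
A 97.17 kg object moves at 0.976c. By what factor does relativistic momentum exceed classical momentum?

p_rel = γmv, p_class = mv
Ratio = γ = 1/√(1 - 0.976²) = 4.592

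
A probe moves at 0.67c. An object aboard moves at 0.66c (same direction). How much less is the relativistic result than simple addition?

Classical: u' + v = 0.66 + 0.67 = 1.33c
Relativistic: u = (0.66 + 0.67)/(1 + 0.4422) = 1.33/1.4422 = 0.9222c
Difference: 1.33 - 0.9222 = 0.4078c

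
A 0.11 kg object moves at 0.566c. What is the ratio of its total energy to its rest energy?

E = γmc², E₀ = mc²
E/E₀ = γ = 1/√(1 - 0.566²) = 1.213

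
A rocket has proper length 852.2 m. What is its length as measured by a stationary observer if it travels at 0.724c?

Proper length L₀ = 852.2 m
γ = 1/√(1 - 0.724²) = 1.4497
L = L₀/γ = 852.2/1.4497 = 587.8 m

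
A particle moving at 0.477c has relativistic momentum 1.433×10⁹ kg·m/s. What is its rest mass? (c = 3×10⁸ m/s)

γ = 1/√(1 - 0.477²) = 1.1378
v = 0.477 × 3×10⁸ = 1.431×10⁸ m/s
m = p/(γv) = 1.433×10⁹/(1.1378 × 1.431×10⁸) = 8.801 kg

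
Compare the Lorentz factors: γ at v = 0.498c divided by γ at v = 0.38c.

γ₁ = 1/√(1 - 0.498²) = 1.153
γ₂ = 1/√(1 - 0.38²) = 1.081
γ₁/γ₂ = 1.153/1.081 = 1.067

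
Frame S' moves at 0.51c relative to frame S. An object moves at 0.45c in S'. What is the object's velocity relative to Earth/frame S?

u = (u' + v)/(1 + u'v/c²)
Numerator: 0.45 + 0.51 = 0.96
Denominator: 1 + 0.2295 = 1.2295
u = 0.96/1.2295 = 0.7808c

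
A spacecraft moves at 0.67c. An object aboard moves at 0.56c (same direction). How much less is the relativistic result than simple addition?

Classical: u' + v = 0.56 + 0.67 = 1.23c
Relativistic: u = (0.56 + 0.67)/(1 + 0.3752) = 1.23/1.3752 = 0.8944c
Difference: 1.23 - 0.8944 = 0.3356c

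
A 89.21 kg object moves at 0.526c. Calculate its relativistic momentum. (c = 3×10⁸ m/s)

γ = 1/√(1 - 0.526²) = 1.176
v = 0.526 × 3×10⁸ = 1.578×10⁸ m/s
p = γmv = 1.176 × 89.21 × 1.578×10⁸ = 1.655×10¹⁰ kg·m/s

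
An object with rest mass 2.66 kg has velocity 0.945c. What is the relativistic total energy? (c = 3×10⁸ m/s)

γ = 1/√(1 - 0.945²) = 3.05745
mc² = 2.66 × (3×10⁸)² = 2.394×10¹⁷ J
E = γmc² = 3.05745 × 2.394×10¹⁷ = 7.320×10¹⁷ J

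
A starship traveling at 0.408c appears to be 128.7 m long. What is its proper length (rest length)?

Contracted length L = 128.7 m
γ = 1/√(1 - 0.408²) = 1.0953
L₀ = γL = 1.0953 × 128.7 = 141.0 m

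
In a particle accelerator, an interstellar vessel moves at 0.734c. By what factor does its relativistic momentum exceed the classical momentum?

p_rel = γmv, p_class = mv
Ratio = γ = 1/√(1 - 0.734²)
= 1/√(0.461244) = 1.472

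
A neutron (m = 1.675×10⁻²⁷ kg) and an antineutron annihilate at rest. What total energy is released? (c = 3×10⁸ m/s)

Both particles have the same rest mass, so total mass = 2m
E = 2m·c² = 2 × 1.675×10⁻²⁷ × (3×10⁸)²
= 2 × 1.675×10⁻²⁷ × 9×10¹⁶
= 3.015×10⁻¹⁰ J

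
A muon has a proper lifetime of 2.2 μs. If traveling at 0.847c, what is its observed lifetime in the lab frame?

Proper lifetime τ₀ = 2.2 μs
γ = 1/√(1 - 0.847²) = 1.88114
τ = γτ₀ = 1.88114 × 2.2 μs = 4.139 μs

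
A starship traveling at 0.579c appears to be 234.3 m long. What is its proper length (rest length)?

Contracted length L = 234.3 m
γ = 1/√(1 - 0.579²) = 1.2265
L₀ = γL = 1.2265 × 234.3 = 287.4 m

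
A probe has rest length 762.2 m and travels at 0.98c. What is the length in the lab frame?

Proper length L₀ = 762.2 m
γ = 1/√(1 - 0.98²) = 5.025
L = L₀/γ = 762.2/5.025 = 151.7 m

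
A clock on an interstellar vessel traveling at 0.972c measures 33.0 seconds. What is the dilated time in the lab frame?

Proper time Δt₀ = 33.0 seconds
γ = 1/√(1 - 0.972²) = 4.256
Δt = γΔt₀ = 4.256 × 33.0 = 140.4 seconds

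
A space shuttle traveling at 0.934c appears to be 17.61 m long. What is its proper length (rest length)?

Contracted length L = 17.61 m
γ = 1/√(1 - 0.934²) = 2.799
L₀ = γL = 2.799 × 17.61 = 49.29 m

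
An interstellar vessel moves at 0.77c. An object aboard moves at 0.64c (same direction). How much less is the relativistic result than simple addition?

Classical: u' + v = 0.64 + 0.77 = 1.41c
Relativistic: u = (0.64 + 0.77)/(1 + 0.4928) = 1.41/1.4928 = 0.9445c
Difference: 1.41 - 0.9445 = 0.4655c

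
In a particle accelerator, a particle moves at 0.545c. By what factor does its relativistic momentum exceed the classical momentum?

p_rel = γmv, p_class = mv
Ratio = γ = 1/√(1 - 0.545²)
= 1/√(0.702975) = 1.193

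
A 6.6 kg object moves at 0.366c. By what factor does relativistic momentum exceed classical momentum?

p_rel = γmv, p_class = mv
Ratio = γ = 1/√(1 - 0.366²) = 1.075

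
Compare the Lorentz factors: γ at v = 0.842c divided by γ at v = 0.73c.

γ₁ = 1/√(1 - 0.842²) = 1.854
γ₂ = 1/√(1 - 0.73²) = 1.463
γ₁/γ₂ = 1.854/1.463 = 1.267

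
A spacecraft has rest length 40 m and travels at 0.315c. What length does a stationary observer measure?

Proper length L₀ = 40 m
γ = 1/√(1 - 0.315²) = 1.05364
L = L₀/γ = 40/1.05364 = 37.96 m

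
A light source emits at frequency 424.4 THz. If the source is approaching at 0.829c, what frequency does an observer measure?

β = v/c = 0.829
(1+β)/(1-β) = 1.829/0.171 = 10.696
Doppler factor = √(10.696) = 3.270
f_obs = 424.4 × 3.270 = 1388 THz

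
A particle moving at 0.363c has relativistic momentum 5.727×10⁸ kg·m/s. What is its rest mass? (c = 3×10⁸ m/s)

γ = 1/√(1 - 0.363²) = 1.0732
v = 0.363 × 3×10⁸ = 1.089×10⁸ m/s
m = p/(γv) = 5.727×10⁸/(1.0732 × 1.089×10⁸) = 4.900 kg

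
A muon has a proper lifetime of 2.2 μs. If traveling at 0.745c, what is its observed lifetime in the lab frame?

Proper lifetime τ₀ = 2.2 μs
γ = 1/√(1 - 0.745²) = 1.499
τ = γτ₀ = 1.499 × 2.2 μs = 3.298 μs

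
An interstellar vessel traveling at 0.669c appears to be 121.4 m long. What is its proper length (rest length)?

Contracted length L = 121.4 m
γ = 1/√(1 - 0.669²) = 1.345
L₀ = γL = 1.345 × 121.4 = 163.3 m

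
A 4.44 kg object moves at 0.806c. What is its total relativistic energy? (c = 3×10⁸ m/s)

γ = 1/√(1 - 0.806²) = 1.6894
mc² = 4.44 × (3×10⁸)² = 3.996×10¹⁷ J
E = γmc² = 1.6894 × 3.996×10¹⁷ = 6.751×10¹⁷ J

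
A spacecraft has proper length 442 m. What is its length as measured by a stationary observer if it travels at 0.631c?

Proper length L₀ = 442 m
γ = 1/√(1 - 0.631²) = 1.289
L = L₀/γ = 442/1.289 = 342.9 m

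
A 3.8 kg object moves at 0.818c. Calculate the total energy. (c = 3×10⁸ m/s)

γ = 1/√(1 - 0.818²) = 1.7385
mc² = 3.8 × (3×10⁸)² = 3.420×10¹⁷ J
E = γmc² = 1.7385 × 3.420×10¹⁷ = 5.946×10¹⁷ J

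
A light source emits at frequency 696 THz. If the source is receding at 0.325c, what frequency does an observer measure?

β = v/c = 0.325
(1-β)/(1+β) = 0.675/1.325 = 0.509434
Doppler factor = √(0.509434) = 0.71375
f_obs = 696 × 0.71375 = 496.8 THz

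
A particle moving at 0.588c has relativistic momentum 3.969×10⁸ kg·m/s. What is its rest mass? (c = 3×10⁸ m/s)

γ = 1/√(1 - 0.588²) = 1.236
v = 0.588 × 3×10⁸ = 1.764×10⁸ m/s
m = p/(γv) = 3.969×10⁸/(1.236 × 1.764×10⁸) = 1.820 kg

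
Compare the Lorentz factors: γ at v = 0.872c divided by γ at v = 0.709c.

γ₁ = 1/√(1 - 0.872²) = 2.043
γ₂ = 1/√(1 - 0.709²) = 1.418
γ₁/γ₂ = 2.043/1.418 = 1.441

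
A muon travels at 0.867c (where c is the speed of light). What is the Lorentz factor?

v/c = 0.867, so (v/c)² = 0.751689
1 - (v/c)² = 0.248311
γ = 1/√(0.248311) = 2.007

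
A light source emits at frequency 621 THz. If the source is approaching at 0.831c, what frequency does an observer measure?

β = v/c = 0.831
(1+β)/(1-β) = 1.831/0.169 = 10.834
Doppler factor = √(10.834) = 3.292
f_obs = 621 × 3.292 = 2044 THz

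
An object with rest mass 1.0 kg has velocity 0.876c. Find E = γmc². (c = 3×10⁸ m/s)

γ = 1/√(1 - 0.876²) = 2.073
mc² = 1.0 × (3×10⁸)² = 9.000×10¹⁶ J
E = γmc² = 2.073 × 9.000×10¹⁶ = 1.866×10¹⁷ J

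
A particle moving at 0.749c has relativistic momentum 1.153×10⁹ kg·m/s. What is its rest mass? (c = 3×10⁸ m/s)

γ = 1/√(1 - 0.749²) = 1.509
v = 0.749 × 3×10⁸ = 2.247×10⁸ m/s
m = p/(γv) = 1.153×10⁹/(1.509 × 2.247×10⁸) = 3.400 kg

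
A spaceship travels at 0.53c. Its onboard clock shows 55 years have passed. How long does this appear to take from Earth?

Proper time Δt₀ = 55 years
γ = 1/√(1 - 0.53²) = 1.1792
Δt = γΔt₀ = 1.1792 × 55 = 64.86 years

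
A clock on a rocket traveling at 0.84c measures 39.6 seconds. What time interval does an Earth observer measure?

Proper time Δt₀ = 39.6 seconds
γ = 1/√(1 - 0.84²) = 1.843
Δt = γΔt₀ = 1.843 × 39.6 = 72.98 seconds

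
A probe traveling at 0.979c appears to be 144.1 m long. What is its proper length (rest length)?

Contracted length L = 144.1 m
γ = 1/√(1 - 0.979²) = 4.9053
L₀ = γL = 4.9053 × 144.1 = 706.9 m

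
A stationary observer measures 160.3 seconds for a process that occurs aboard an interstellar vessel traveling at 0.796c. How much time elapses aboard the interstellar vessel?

Dilated time Δt = 160.3 seconds
γ = 1/√(1 - 0.796²) = 1.652
Δt₀ = Δt/γ = 160.3/1.652 = 97.03 seconds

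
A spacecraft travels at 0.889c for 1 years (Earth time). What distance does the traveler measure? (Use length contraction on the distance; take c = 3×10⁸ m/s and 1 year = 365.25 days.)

Earth distance: d = v × t = 0.889c × 1 yr = 8.4164×10¹⁵ m
γ = 2.1838
d' = d/γ = 8.4164×10¹⁵/2.1838 = 3.854×10¹⁵ m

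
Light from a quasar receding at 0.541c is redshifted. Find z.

β = 0.541
(1+β)/(1-β) = 1.541/0.459 = 3.3573
√(3.3573) = 1.8323
z = 1.8323 - 1 = 0.8323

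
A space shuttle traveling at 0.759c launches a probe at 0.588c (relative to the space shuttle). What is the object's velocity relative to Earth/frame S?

u = (u' + v)/(1 + u'v/c²)
Numerator: 0.588 + 0.759 = 1.347
Denominator: 1 + 0.446292 = 1.446292
u = 1.347/1.446292 = 0.9313c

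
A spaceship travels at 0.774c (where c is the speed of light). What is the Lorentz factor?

v/c = 0.774, so (v/c)² = 0.599076
1 - (v/c)² = 0.400924
γ = 1/√(0.400924) = 1.579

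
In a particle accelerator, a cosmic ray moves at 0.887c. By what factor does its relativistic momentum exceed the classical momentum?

p_rel = γmv, p_class = mv
Ratio = γ = 1/√(1 - 0.887²)
= 1/√(0.213231) = 2.166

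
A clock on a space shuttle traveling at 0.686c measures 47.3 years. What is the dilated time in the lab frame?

Proper time Δt₀ = 47.3 years
γ = 1/√(1 - 0.686²) = 1.3744
Δt = γΔt₀ = 1.3744 × 47.3 = 65.01 years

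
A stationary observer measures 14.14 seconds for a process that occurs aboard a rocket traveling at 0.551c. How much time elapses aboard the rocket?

Dilated time Δt = 14.14 seconds
γ = 1/√(1 - 0.551²) = 1.198
Δt₀ = Δt/γ = 14.14/1.198 = 11.80 seconds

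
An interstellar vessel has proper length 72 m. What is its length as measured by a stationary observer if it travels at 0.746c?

Proper length L₀ = 72 m
γ = 1/√(1 - 0.746²) = 1.5016
L = L₀/γ = 72/1.5016 = 47.95 m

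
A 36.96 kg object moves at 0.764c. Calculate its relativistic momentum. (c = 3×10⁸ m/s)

γ = 1/√(1 - 0.764²) = 1.550
v = 0.764 × 3×10⁸ = 2.292×10⁸ m/s
p = γmv = 1.550 × 36.96 × 2.292×10⁸ = 1.313×10¹⁰ kg·m/s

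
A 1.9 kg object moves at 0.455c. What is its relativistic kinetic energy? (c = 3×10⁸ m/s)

γ = 1/√(1 - 0.455²) = 1.123
γ - 1 = 0.1230
KE = (γ-1)mc² = 0.1230 × 1.9 × (3×10⁸)² = 2.103×10¹⁶ J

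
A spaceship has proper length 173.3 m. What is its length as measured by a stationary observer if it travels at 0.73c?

Proper length L₀ = 173.3 m
γ = 1/√(1 - 0.73²) = 1.4632
L = L₀/γ = 173.3/1.4632 = 118.4 m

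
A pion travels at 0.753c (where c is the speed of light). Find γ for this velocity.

v/c = 0.753, so (v/c)² = 0.567009
1 - (v/c)² = 0.432991
γ = 1/√(0.432991) = 1.520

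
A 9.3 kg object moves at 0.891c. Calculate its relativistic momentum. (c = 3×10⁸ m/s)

γ = 1/√(1 - 0.891²) = 2.2026
v = 0.891 × 3×10⁸ = 2.673×10⁸ m/s
p = γmv = 2.2026 × 9.3 × 2.673×10⁸ = 5.475×10⁹ kg·m/s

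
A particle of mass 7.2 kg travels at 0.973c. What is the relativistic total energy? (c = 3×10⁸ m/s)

γ = 1/√(1 - 0.973²) = 4.333
mc² = 7.2 × (3×10⁸)² = 6.480×10¹⁷ J
E = γmc² = 4.333 × 6.480×10¹⁷ = 2.808×10¹⁸ J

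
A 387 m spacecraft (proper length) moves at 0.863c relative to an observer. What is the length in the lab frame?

Proper length L₀ = 387 m
γ = 1/√(1 - 0.863²) = 1.9794
L = L₀/γ = 387/1.9794 = 195.5 m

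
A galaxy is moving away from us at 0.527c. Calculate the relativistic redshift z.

β = 0.527
(1+β)/(1-β) = 1.527/0.473 = 3.22833
√(3.22833) = 1.7968
z = 1.7968 - 1 = 0.7968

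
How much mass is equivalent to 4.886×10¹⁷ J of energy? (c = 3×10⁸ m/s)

From E = mc², we get m = E/c²
c² = (3×10⁸)² = 9×10¹⁶ m²/s²
m = 4.886×10¹⁷ / 9×10¹⁶ = 5.429 kg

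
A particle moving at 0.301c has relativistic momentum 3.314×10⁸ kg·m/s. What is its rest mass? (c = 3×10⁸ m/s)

γ = 1/√(1 - 0.301²) = 1.0486
v = 0.301 × 3×10⁸ = 9.030×10⁷ m/s
m = p/(γv) = 3.314×10⁸/(1.0486 × 9.030×10⁷) = 3.500 kg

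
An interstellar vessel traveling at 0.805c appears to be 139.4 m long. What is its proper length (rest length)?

Contracted length L = 139.4 m
γ = 1/√(1 - 0.805²) = 1.686
L₀ = γL = 1.686 × 139.4 = 235.0 m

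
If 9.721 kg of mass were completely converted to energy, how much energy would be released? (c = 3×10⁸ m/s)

Using E = mc²:
c² = (3×10⁸)² = 9×10¹⁶ m²/s²
E = 9.721 × 9×10¹⁶ = 8.749×10¹⁷ J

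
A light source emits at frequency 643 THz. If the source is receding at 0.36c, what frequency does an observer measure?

β = v/c = 0.36
(1-β)/(1+β) = 0.64/1.36 = 0.4706
Doppler factor = √(0.4706) = 0.6860
f_obs = 643 × 0.6860 = 441.1 THz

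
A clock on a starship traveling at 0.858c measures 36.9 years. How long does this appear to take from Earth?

Proper time Δt₀ = 36.9 years
γ = 1/√(1 - 0.858²) = 1.947
Δt = γΔt₀ = 1.947 × 36.9 = 71.84 years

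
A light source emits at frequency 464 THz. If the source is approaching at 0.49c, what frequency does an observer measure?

β = v/c = 0.49
(1+β)/(1-β) = 1.49/0.51 = 2.9216
Doppler factor = √(2.9216) = 1.7093
f_obs = 464 × 1.7093 = 793.1 THz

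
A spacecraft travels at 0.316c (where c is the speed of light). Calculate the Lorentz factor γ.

v/c = 0.316, so (v/c)² = 0.099856
1 - (v/c)² = 0.900144
γ = 1/√(0.900144) = 1.054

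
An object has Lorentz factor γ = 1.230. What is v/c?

From γ = 1/√(1 - v²/c²):
1/γ² = 1/1.230² = 0.66098
v²/c² = 1 - 0.66098 = 0.33902
v/c = √(0.33902) = 0.5823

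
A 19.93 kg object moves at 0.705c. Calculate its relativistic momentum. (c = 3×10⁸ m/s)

γ = 1/√(1 - 0.705²) = 1.41002
v = 0.705 × 3×10⁸ = 2.115×10⁸ m/s
p = γmv = 1.41002 × 19.93 × 2.115×10⁸ = 5.944×10⁹ kg·m/s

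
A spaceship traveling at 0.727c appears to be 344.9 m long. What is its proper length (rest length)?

Contracted length L = 344.9 m
γ = 1/√(1 - 0.727²) = 1.4564
L₀ = γL = 1.4564 × 344.9 = 502.3 m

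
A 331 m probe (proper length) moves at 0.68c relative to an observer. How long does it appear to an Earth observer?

Proper length L₀ = 331 m
γ = 1/√(1 - 0.68²) = 1.364
L = L₀/γ = 331/1.364 = 242.7 m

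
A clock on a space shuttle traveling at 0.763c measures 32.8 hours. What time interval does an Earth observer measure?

Proper time Δt₀ = 32.8 hours
γ = 1/√(1 - 0.763²) = 1.547
Δt = γΔt₀ = 1.547 × 32.8 = 50.74 hours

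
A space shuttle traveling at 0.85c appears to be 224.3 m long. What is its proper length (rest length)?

Contracted length L = 224.3 m
γ = 1/√(1 - 0.85²) = 1.8983
L₀ = γL = 1.8983 × 224.3 = 425.8 m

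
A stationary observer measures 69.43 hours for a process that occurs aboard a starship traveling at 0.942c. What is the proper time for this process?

Dilated time Δt = 69.43 hours
γ = 1/√(1 - 0.942²) = 2.980
Δt₀ = Δt/γ = 69.43/2.980 = 23.30 hours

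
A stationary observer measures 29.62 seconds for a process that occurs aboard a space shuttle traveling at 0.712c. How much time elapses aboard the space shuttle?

Dilated time Δt = 29.62 seconds
γ = 1/√(1 - 0.712²) = 1.424
Δt₀ = Δt/γ = 29.62/1.424 = 20.80 seconds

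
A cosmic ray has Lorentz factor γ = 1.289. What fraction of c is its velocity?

From γ = 1/√(1 - v²/c²):
1/γ² = 1/1.289² = 0.6019
v²/c² = 1 - 0.6019 = 0.3981
v/c = √(0.3981) = 0.6310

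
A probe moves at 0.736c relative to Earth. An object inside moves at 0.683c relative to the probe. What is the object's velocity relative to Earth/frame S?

u = (u' + v)/(1 + u'v/c²)
Numerator: 0.683 + 0.736 = 1.419
Denominator: 1 + 0.502688 = 1.502688
u = 1.419/1.502688 = 0.9443c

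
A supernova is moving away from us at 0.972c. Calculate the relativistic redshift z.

β = 0.972
(1+β)/(1-β) = 1.972/0.028 = 70.43
√(70.43) = 8.392
z = 8.392 - 1 = 7.392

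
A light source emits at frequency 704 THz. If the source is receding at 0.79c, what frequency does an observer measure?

β = v/c = 0.79
(1-β)/(1+β) = 0.21/1.79 = 0.1173
Doppler factor = √(0.1173) = 0.3425
f_obs = 704 × 0.3425 = 241.1 THz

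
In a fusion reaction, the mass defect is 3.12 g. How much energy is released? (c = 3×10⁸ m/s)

Convert mass defect: Δm = 3.12 g = 0.00312 kg
E = Δm·c² = 0.00312 × (3×10⁸)²
= 0.00312 × 9×10¹⁶ = 2.808×10¹⁴ J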